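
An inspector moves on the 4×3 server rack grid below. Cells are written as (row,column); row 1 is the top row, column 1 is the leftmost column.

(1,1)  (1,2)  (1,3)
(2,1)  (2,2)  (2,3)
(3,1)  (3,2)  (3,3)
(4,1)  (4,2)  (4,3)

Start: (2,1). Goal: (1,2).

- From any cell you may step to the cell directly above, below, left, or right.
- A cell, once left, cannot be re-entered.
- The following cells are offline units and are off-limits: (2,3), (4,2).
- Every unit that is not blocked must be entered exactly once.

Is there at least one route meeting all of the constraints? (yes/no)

no

Cell (1,3) has only one open neighbour but is neither the start nor the goal, so a Hamiltonian route would have to both enter and leave it through the same neighbour — impossible without revisiting.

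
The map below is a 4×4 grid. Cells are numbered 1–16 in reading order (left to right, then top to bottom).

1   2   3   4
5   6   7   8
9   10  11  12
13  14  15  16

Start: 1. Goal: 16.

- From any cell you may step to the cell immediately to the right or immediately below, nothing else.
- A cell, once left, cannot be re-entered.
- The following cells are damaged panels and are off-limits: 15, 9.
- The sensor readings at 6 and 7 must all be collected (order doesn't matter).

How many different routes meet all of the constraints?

A right/down-only route from 1 to 16 makes exactly 3 down-moves and 3 right-moves in some order.
With no other constraints that would be C(6,3) = 20 routes.
A monotone route can only reach the required cells in the order 6, 7, so split there and multiply the segment counts (each segment already excludes blocked cells): 1→6: 2; 6→7: 1; 7→16: 2; product = 4.
That gives 4 routes.

4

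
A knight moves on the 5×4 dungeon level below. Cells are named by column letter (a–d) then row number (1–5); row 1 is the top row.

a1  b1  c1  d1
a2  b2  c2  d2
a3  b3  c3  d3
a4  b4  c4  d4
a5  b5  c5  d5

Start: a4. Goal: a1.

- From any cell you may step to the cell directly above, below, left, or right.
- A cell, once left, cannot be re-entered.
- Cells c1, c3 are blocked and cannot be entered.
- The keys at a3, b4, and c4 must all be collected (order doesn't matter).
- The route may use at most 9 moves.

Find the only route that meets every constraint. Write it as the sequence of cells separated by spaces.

a4 a5 b5 c5 c4 b4 b3 a3 a2 a1

The 9-move cap with required stops at a3, b4, c4 leaves no slack for detours.
Route from a4: down to a5, 2× right (reaching c5), up to c4, left to b4, up to b3, left to a3, 2× up (reaching a1) — 9 moves in all.
Check: all required cells visited; 9 ≤ 9 moves.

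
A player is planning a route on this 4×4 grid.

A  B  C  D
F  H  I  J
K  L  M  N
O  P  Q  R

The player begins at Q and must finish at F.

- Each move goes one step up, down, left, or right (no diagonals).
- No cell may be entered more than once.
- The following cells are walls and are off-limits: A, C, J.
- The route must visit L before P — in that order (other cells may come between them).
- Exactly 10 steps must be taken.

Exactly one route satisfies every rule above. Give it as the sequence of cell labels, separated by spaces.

Q R N M I H L P O K F

The waypoints must appear in the order L, P, with no cell reused.
Route from Q: right to R, up to N, left to M, up to I, left to H, 2× down (reaching P), left to O, 2× up (reaching F) — 10 moves in all.
Check: order respected (L at step 6, P at step 7); 10 moves as required.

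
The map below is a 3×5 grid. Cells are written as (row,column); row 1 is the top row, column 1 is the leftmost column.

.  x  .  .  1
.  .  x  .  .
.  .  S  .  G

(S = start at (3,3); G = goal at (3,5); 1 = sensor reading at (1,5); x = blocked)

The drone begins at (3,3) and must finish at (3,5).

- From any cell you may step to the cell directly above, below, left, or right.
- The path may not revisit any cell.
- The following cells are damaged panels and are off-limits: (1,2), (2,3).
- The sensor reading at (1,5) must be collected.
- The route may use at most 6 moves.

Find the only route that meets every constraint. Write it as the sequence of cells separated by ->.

(3,3) -> (3,4) -> (2,4) -> (1,4) -> (1,5) -> (2,5) -> (3,5)

The budget equals the shortest possible length, so every move has to be on a shortest route through the required cells.
Route from (3,3): right 1 to (3,4), up 2 to (1,4), right 1 to (1,5), down 2 to (3,5) — 6 moves in all.
Check: all required cells visited; 6 ≤ 6 moves.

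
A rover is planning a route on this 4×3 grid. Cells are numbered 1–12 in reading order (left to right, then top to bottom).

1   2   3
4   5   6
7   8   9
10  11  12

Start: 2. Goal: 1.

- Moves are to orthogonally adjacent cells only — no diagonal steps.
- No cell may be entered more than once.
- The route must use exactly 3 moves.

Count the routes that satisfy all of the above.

1

Need simple routes of exactly 3 moves from 2 to 1 (Manhattan distance 1, so 1 moves are spent on a detour and 1 undoing it).
Enumerating: 2 5 4 1.
That gives 1 route.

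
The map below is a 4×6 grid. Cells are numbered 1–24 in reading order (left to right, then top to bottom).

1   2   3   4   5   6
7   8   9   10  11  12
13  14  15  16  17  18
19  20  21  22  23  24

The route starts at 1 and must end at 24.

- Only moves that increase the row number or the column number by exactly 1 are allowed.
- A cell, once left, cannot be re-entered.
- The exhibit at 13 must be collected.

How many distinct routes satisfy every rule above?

A right/down-only route from 1 to 24 makes exactly 3 down-moves and 5 right-moves in some order.
With no other constraints that would be C(8,3) = 56 routes.
Split at 13 and multiply the segment counts: 1→13: 1; 13→24: 6; product = 6.
That gives 6 routes.

6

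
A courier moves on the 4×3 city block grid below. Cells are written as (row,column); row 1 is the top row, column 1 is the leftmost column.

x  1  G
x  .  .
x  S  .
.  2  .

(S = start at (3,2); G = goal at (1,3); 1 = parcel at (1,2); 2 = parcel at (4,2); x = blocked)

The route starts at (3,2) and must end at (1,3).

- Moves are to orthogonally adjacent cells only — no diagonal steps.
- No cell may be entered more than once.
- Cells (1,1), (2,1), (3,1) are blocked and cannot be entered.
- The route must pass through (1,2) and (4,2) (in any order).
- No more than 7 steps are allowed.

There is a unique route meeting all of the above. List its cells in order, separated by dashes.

Any route must reach (1,2) and (4,2) and still end at (1,3) within 7 moves, so the order of the required stops is forced.
Route from (3,2): down to (4,2), right to (4,3), 2× up (reaching (2,3)), left to (2,2), up to (1,2), right to (1,3) — 7 moves in all.
Check: all required cells visited; 7 ≤ 7 moves.

(3,2) - (4,2) - (4,3) - (3,3) - (2,3) - (2,2) - (1,2) - (1,3)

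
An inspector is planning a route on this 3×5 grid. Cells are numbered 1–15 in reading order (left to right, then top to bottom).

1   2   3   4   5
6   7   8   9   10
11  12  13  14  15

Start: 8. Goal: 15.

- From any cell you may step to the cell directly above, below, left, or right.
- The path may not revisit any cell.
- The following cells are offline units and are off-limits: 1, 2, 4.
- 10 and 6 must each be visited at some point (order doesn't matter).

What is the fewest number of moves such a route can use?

Any route passes through 10 and 6 in some order between 8 and 15. Summing Manhattan distances along each leg and taking the cheapest ordering (8 → 6 → 10 → 15) gives a lower bound of 2 + 4 + 1 = 7 moves.
The shortest route satisfying every rule uses 9 moves: 8 → 7 → 6 → 11 → 12 → 13 → 14 → 9 → 10 → 15.
The no-revisit rule (legs can't share cells) pushes the minimum above the 7-move bound; an exhaustive check rules out every length from 7 to 8, leaving 9 as the minimum.

9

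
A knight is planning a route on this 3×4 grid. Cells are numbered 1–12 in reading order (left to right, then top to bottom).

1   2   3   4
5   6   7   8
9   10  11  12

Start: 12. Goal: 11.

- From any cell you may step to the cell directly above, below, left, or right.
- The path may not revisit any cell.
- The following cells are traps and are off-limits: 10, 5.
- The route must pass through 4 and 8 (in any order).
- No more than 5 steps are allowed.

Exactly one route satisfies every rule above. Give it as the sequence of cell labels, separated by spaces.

12 8 4 3 7 11

Any route must reach 4 and 8 and still end at 11 within 5 moves, so the order of the required stops is forced.
Route from 12: up 2 to 4, left 1 to 3, down 2 to 11 — 5 moves in all.
Check: all required cells visited; 5 ≤ 5 moves.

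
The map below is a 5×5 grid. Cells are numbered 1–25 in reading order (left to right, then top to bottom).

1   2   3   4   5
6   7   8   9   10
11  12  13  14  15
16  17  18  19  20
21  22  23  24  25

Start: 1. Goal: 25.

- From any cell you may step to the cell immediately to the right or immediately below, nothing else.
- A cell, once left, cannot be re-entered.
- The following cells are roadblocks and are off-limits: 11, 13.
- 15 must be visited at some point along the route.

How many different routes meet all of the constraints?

A right/down-only route from 1 to 25 makes exactly 4 down-moves and 4 right-moves in some order.
With no other constraints that would be C(8,4) = 70 routes.
Split at 15 and multiply the segment counts (each segment already excludes blocked cells): 1→15: 9; 15→25: 1; product = 9.
That gives 9 routes.

9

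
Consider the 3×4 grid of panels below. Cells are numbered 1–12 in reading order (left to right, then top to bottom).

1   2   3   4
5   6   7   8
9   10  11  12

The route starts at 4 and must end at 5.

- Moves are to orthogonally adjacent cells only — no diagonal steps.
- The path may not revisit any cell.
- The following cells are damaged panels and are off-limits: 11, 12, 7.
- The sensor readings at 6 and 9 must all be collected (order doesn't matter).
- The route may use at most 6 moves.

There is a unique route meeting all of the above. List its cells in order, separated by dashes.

Any route must reach 6 and 9 and still end at 5 within 6 moves, so the order of the required stops is forced.
Route from 4: left 2 to 2, down 2 to 10, left 1 to 9, up 1 to 5 — 6 moves in all.
Check: all required cells visited; 6 ≤ 6 moves.

4 - 3 - 2 - 6 - 10 - 9 - 5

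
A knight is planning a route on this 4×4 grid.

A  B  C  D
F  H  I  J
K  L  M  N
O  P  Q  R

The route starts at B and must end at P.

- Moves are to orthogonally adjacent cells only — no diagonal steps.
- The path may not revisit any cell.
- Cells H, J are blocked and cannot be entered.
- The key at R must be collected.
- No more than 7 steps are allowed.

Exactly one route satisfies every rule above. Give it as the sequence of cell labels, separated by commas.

The budget equals the shortest possible length, so every move has to be on a shortest route through the required cells.
Route from B: right 1 to C, down 2 to M, right 1 to N, down 1 to R, left 2 to P — 7 moves in all.
Check: all required cells visited; 7 ≤ 7 moves.

B, C, I, M, N, R, Q, P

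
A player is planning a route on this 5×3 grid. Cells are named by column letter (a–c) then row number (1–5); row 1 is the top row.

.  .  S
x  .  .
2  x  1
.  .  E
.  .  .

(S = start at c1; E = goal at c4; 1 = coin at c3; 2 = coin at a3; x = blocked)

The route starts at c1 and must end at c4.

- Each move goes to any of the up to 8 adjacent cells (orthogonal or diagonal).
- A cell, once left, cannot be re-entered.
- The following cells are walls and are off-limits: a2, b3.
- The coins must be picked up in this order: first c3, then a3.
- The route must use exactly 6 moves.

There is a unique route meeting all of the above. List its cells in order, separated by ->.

c1 -> c2 -> c3 -> b2 -> a3 -> b4 -> c4

The waypoints must appear in the order c3, a3, with no cell reused.
Route from c1: 2× down (reaching c3), up-left to b2, down-left to a3, down-right to b4, right to c4 — 6 moves in all.
Check: order respected (1 at step 2, 2 at step 4); 6 moves as required.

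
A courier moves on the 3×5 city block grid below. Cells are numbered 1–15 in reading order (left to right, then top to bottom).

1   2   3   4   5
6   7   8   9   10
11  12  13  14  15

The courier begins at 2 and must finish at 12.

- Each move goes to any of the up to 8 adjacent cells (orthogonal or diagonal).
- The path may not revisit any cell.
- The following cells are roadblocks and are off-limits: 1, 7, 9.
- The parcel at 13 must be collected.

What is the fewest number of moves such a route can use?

3

Any route passes through 13 somewhere between 2 and 12. Summing Chebyshev distances along the two legs (2 → 13 → 12) gives a lower bound of 2 + 1 = 3 moves.
A route of 3 moves achieves this: 2 → 8 → 13 → 12.
Since 3 matches the lower bound, it is optimal.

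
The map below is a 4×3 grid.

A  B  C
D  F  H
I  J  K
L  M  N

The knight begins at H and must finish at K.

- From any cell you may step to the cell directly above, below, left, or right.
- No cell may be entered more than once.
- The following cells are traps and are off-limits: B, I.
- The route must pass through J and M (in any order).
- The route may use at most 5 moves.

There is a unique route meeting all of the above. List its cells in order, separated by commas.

H, F, J, M, N, K

Any route must reach J and M and still end at K within 5 moves, so the order of the required stops is forced.
Route from H: left to F, 2× down (reaching M), right to N, up to K — 5 moves in all.
Check: all required cells visited; 5 ≤ 5 moves.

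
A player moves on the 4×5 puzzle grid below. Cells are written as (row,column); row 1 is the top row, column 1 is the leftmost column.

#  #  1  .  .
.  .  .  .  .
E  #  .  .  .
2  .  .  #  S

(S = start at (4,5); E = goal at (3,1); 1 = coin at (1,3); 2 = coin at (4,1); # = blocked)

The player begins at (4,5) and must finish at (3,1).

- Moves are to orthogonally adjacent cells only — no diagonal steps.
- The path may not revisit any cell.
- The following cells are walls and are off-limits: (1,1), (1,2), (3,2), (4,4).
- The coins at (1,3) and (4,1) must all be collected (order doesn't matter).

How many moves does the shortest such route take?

Any route passes through (1,3) and (4,1) in some order between (4,5) and (3,1). Summing Manhattan distances along each leg and taking the cheapest ordering ((4,5) → (1,3) → (4,1) → (3,1)) gives a lower bound of 5 + 5 + 1 = 11 moves.
A route of 11 moves achieves this: (4,5) → (3,5) → (2,5) → (1,5) → (1,4) → (1,3) → (2,3) → (3,3) → (4,3) → (4,2) → (4,1) → (3,1).
Since 11 matches the lower bound, it is optimal.

11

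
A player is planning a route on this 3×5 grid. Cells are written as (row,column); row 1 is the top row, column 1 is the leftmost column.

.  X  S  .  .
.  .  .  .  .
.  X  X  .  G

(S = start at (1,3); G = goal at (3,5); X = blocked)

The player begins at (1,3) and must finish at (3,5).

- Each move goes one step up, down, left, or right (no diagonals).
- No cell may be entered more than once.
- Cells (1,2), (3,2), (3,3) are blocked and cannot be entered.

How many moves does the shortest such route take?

The Manhattan distance from (1,3) to (3,5) is |1−3| + |3−5| = 4, so at least 4 moves are needed.
A route of 4 moves achieves this: (1,3) → (2,3) → (2,4) → (3,4) → (3,5).
Since 4 matches the lower bound, it is optimal.

4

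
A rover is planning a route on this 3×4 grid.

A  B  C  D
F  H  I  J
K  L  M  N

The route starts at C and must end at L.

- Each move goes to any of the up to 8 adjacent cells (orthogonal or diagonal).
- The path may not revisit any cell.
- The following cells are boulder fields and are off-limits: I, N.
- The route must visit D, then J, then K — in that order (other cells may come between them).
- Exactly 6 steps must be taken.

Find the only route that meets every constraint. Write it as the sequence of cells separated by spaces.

The waypoints must appear in the order D, J, K, with no cell reused.
Route from C: right 1 to D, down 1 to J, down-left 1 to M, up-left 1 to H, down-left 1 to K, right 1 to L — 6 moves in all.
Check: order respected (D at step 1, J at step 2, K at step 5); 6 moves as required.

C D J M H K L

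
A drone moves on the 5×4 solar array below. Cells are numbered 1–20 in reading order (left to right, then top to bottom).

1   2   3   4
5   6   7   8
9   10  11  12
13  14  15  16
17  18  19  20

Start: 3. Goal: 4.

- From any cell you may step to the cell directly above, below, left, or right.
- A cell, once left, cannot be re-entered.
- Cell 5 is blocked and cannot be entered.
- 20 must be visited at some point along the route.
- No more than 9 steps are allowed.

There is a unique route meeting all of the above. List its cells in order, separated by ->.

3 -> 7 -> 11 -> 15 -> 19 -> 20 -> 16 -> 12 -> 8 -> 4

The budget equals the shortest possible length, so every move has to be on a shortest route through the required cells.
Route from 3: 4× down (reaching 19), right to 20, 4× up (reaching 4) — 9 moves in all.
Check: all required cells visited; 9 ≤ 9 moves.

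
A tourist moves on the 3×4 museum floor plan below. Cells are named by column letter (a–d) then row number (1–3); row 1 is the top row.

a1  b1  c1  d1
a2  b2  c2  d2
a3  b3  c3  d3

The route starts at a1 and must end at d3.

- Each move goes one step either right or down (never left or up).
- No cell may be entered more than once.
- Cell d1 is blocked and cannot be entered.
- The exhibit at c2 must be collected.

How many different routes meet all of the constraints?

6

A right/down-only route from a1 to d3 makes exactly 2 down-moves and 3 right-moves in some order.
With no other constraints that would be C(5,2) = 10 routes.
Split at c2 and multiply the segment counts (each segment already excludes blocked cells): a1→c2: 3; c2→d3: 2; product = 6.
That gives 6 routes.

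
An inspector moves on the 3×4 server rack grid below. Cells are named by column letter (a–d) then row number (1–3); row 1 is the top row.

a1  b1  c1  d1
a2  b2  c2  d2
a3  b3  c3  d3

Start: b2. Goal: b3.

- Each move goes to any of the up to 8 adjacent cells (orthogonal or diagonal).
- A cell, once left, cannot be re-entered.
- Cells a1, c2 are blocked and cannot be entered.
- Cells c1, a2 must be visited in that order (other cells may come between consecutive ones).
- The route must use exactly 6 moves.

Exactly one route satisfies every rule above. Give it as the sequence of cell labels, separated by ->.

The waypoints must appear in the order c1, a2, with no cell reused.
Route from b2: down-right 1 to c3, up-right 1 to d2, up-left 1 to c1, left 1 to b1, down-left 1 to a2, down-right 1 to b3 — 6 moves in all.
Check: order respected (c1 at step 3, a2 at step 5); 6 moves as required.

b2 -> c3 -> d2 -> c1 -> b1 -> a2 -> b3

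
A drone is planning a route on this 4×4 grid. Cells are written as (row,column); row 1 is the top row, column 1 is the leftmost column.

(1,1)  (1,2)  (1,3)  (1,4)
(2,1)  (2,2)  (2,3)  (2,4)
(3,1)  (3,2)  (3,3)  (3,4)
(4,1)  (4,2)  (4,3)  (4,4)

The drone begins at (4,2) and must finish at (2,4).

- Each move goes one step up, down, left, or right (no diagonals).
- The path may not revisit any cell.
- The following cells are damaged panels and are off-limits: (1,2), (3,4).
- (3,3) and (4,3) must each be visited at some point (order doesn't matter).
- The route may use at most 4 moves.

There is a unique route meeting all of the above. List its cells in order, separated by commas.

Any route must reach (3,3) and (4,3) and still end at (2,4) within 4 moves, so the order of the required stops is forced.
Route from (4,2): right 1 to (4,3), up 2 to (2,3), right 1 to (2,4) — 4 moves in all.
Check: all required cells visited; 4 ≤ 4 moves.

(4,2), (4,3), (3,3), (2,3), (2,4)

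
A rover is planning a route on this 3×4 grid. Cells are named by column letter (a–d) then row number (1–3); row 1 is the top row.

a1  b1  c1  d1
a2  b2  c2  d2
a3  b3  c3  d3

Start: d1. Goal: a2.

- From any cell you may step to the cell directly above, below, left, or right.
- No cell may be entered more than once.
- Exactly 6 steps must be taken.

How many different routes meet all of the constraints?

Need simple routes of exactly 6 moves from d1 to a2 (Manhattan distance 4, so 1 moves are spent on a detour and 1 undoing it).
Branch systematically from the start, pruning whenever the remaining move budget drops below the Manhattan distance to a2 or differs from it in parity. Grouping the completions by first move — via d2: 9; via c1: 5 — and summing: 9 + 5 = 14.
That gives 14 routes.

14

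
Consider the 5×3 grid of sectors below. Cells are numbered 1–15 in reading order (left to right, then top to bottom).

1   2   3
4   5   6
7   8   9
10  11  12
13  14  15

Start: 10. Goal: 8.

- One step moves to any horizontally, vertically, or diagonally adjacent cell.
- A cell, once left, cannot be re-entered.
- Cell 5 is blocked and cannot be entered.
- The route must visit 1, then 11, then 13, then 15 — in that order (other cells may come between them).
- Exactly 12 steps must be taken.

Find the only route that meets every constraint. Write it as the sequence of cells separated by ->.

10 -> 7 -> 4 -> 1 -> 2 -> 6 -> 9 -> 11 -> 13 -> 14 -> 15 -> 12 -> 8

The waypoints must appear in the order 1, 11, 13, 15, with no cell reused.
Route from 10: up 3 to 1, right 1 to 2, down-right 1 to 6, down 1 to 9, down-left 2 to 13, right 2 to 15, up 1 to 12, up-left 1 to 8 — 12 moves in all.
Check: order respected (1 at step 3, 11 at step 7, 13 at step 8, 15 at step 10); 12 moves as required.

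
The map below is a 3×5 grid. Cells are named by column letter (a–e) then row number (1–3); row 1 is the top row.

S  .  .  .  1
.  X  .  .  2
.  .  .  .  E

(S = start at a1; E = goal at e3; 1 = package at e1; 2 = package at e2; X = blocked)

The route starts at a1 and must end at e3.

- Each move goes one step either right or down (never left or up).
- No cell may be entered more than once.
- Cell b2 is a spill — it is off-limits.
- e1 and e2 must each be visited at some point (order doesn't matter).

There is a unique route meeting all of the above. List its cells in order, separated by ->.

a1 -> b1 -> c1 -> d1 -> e1 -> e2 -> e3

Moves only go right or down, so the column and row indices never decrease.
Route from a1: 4× right (reaching e1), 2× down (reaching e3) — 6 moves in all.
Check: all required cells visited.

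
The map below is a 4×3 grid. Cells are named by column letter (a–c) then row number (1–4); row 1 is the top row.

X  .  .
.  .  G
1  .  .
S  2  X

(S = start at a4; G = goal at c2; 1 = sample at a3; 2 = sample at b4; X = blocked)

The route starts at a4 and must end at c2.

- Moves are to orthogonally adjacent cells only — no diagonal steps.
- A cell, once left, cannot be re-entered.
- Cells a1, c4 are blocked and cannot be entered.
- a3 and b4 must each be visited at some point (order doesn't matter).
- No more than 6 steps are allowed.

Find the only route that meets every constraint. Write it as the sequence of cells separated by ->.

a4 -> b4 -> b3 -> a3 -> a2 -> b2 -> c2

The budget equals the shortest possible length, so every move has to be on a shortest route through the required cells.
Route from a4: right 1 to b4, up 1 to b3, left 1 to a3, up 1 to a2, right 2 to c2 — 6 moves in all.
Check: all required cells visited; 6 ≤ 6 moves.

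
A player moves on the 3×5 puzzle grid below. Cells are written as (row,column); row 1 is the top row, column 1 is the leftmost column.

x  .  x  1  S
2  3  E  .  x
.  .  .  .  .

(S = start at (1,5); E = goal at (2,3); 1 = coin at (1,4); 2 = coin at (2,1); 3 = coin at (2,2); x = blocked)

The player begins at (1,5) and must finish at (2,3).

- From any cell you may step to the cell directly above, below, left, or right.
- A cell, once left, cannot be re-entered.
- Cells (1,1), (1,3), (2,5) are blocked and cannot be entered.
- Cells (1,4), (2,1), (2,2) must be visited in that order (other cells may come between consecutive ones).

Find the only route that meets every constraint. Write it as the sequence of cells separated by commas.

The waypoints must appear in the order (1,4), (2,1), (2,2), with no cell reused.
Route from (1,5): left 1 to (1,4), down 2 to (3,4), left 3 to (3,1), up 1 to (2,1), right 2 to (2,3) — 9 moves in all.
Check: order respected (1 at step 1, 2 at step 7, 3 at step 8).

(1,5), (1,4), (2,4), (3,4), (3,3), (3,2), (3,1), (2,1), (2,2), (2,3)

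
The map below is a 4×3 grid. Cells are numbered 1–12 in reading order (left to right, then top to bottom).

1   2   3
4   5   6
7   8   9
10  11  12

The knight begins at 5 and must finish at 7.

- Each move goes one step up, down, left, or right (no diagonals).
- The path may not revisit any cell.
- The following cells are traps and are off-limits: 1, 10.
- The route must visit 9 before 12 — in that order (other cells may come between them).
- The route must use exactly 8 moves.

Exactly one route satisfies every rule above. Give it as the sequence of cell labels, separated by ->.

5 -> 2 -> 3 -> 6 -> 9 -> 12 -> 11 -> 8 -> 7

The waypoints must appear in the order 9, 12, with no cell reused.
Route from 5: up 1 to 2, right 1 to 3, down 3 to 12, left 1 to 11, up 1 to 8, left 1 to 7 — 8 moves in all.
Check: order respected (9 at step 4, 12 at step 5); 8 moves as required.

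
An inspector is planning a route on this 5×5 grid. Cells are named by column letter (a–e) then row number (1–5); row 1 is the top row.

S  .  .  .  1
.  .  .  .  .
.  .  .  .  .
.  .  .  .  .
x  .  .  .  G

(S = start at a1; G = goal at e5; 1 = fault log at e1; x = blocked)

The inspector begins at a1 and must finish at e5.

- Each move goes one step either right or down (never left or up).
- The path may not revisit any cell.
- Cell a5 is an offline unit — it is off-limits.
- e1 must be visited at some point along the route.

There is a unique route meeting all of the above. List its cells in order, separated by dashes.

a1 - b1 - c1 - d1 - e1 - e2 - e3 - e4 - e5

Moves only go right or down, so the column and row indices never decrease.
Route from a1: 4× right (reaching e1), 4× down (reaching e5) — 8 moves in all.
Check: all required cells visited.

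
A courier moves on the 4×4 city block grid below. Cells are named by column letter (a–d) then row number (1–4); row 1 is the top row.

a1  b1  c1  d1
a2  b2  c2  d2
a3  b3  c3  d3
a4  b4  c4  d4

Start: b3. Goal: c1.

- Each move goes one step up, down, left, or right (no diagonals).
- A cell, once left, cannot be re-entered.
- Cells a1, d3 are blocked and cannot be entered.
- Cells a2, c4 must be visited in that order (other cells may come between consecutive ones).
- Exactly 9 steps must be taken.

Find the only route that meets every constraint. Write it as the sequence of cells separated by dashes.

b3 - b2 - a2 - a3 - a4 - b4 - c4 - c3 - c2 - c1

The waypoints must appear in the order a2, c4, with no cell reused.
Route from b3: up to b2, left to a2, 2× down (reaching a4), 2× right (reaching c4), 3× up (reaching c1) — 9 moves in all.
Check: order respected (a2 at step 2, c4 at step 6); 9 moves as required.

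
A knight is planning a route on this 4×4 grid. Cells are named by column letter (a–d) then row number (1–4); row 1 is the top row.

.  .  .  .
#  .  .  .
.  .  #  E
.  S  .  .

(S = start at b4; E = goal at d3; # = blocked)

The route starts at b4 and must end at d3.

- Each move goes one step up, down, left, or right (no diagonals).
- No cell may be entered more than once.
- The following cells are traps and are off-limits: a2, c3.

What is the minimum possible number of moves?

3

The Manhattan distance from b4 to d3 is |4−3| + |2−4| = 3, so at least 3 moves are needed.
A route of 3 moves achieves this: b4 → c4 → d4 → d3.
Since 3 matches the lower bound, it is optimal.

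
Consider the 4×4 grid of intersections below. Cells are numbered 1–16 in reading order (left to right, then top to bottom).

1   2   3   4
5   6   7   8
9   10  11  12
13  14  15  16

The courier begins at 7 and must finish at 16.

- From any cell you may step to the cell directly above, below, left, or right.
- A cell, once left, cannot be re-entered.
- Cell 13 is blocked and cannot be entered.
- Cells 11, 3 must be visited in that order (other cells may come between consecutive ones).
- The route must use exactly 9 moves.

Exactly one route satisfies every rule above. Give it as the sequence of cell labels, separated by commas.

The waypoints must appear in the order 11, 3, with no cell reused.
Route from 7: down 1 to 11, left 1 to 10, up 2 to 2, right 2 to 4, down 3 to 16 — 9 moves in all.
Check: order respected (11 at step 1, 3 at step 5); 9 moves as required.

7, 11, 10, 6, 2, 3, 4, 8, 12, 16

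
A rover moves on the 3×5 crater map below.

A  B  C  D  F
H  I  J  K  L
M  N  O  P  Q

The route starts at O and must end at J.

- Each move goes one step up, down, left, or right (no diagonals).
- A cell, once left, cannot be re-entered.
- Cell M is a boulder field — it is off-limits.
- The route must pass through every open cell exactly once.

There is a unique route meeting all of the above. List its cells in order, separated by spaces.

O N I H A B C D F L Q P K J

Need to visit all 14 open cells exactly once, starting at O and ending at J.
Route from O: left 1 to N, up 1 to I, left 1 to H, up 1 to A, right 4 to F, down 2 to Q, left 1 to P, up 1 to K, left 1 to J — 13 moves in all.
Check: all 14 open cells covered.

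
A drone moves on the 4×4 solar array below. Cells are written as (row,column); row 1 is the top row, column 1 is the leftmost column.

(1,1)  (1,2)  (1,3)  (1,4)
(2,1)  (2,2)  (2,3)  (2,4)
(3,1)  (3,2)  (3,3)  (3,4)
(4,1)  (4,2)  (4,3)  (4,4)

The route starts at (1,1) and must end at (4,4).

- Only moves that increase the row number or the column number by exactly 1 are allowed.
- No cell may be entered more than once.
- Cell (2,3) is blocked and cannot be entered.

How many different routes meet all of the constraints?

A right/down-only route from (1,1) to (4,4) makes exactly 3 down-moves and 3 right-moves in some order.
With no other constraints that would be C(6,3) = 20 routes.
Subtract routes through each blocked cell (inclusion–exclusion for overlaps): − through (2,3): 9 → 11.
That gives 11 routes.

11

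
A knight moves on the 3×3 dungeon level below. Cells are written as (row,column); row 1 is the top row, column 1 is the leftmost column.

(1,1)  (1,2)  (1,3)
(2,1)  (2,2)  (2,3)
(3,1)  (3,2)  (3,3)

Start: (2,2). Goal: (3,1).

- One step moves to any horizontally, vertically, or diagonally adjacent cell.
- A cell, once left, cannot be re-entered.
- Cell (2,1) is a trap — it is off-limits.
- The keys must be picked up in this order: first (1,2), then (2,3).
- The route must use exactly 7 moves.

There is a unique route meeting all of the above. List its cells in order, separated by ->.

The waypoints must appear in the order (1,2), (2,3), with no cell reused.
Route from (2,2): up-left 1 to (1,1), right 2 to (1,3), down 2 to (3,3), left 2 to (3,1) — 7 moves in all.
Check: order respected ((1,2) at step 2, (2,3) at step 4); 7 moves as required.

(2,2) -> (1,1) -> (1,2) -> (1,3) -> (2,3) -> (3,3) -> (3,2) -> (3,1)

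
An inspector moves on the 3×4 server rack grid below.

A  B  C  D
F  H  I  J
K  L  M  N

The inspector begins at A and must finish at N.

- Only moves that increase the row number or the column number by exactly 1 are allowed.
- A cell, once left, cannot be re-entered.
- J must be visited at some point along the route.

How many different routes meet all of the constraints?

4

A right/down-only route from A to N makes exactly 2 down-moves and 3 right-moves in some order.
With no other constraints that would be C(5,2) = 10 routes.
Split at J and multiply the segment counts: A→J: 4; J→N: 1; product = 4.
That gives 4 routes.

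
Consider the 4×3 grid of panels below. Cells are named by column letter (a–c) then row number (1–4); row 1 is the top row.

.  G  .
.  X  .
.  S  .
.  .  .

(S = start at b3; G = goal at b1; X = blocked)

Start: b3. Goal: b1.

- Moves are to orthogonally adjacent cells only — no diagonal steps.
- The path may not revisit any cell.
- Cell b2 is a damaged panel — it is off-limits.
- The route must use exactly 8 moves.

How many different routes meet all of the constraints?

Need simple routes of exactly 8 moves from b3 to b1 (Manhattan distance 2, so 3 moves are spent on a detour and 3 undoing it).
Enumerating: b3 a3 a4 b4 c4 c3 c2 c1 b1 | b3 c3 c4 b4 a4 a3 a2 a1 b1.
That gives 2 routes.

2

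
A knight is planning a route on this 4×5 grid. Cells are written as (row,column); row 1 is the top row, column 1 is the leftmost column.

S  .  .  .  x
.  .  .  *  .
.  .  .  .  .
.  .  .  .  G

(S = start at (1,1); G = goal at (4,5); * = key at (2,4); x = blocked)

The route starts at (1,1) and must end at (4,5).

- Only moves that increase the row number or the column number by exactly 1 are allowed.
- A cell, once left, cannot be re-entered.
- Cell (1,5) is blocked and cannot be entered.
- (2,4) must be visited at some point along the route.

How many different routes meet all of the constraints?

12

A right/down-only route from (1,1) to (4,5) makes exactly 3 down-moves and 4 right-moves in some order.
With no other constraints that would be C(7,3) = 35 routes.
Split at (2,4) and multiply the segment counts (each segment already excludes blocked cells): (1,1)→(2,4): 4; (2,4)→(4,5): 3; product = 12.
That gives 12 routes.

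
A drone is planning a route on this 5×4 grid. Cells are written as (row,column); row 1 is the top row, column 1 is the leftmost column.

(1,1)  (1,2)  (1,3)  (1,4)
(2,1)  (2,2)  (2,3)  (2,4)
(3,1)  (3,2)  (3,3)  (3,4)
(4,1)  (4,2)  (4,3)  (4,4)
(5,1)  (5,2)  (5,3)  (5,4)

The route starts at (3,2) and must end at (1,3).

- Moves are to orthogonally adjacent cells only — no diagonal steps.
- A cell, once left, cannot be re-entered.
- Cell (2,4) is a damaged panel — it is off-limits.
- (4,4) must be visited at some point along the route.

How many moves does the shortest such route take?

Any route passes through (4,4) somewhere between (3,2) and (1,3). Summing Manhattan distances along the two legs ((3,2) → (4,4) → (1,3)) gives a lower bound of 3 + 4 = 7 moves.
A route of 7 moves achieves this: (3,2) → (4,2) → (4,3) → (4,4) → (3,4) → (3,3) → (2,3) → (1,3).
Since 7 matches the lower bound, it is optimal.

7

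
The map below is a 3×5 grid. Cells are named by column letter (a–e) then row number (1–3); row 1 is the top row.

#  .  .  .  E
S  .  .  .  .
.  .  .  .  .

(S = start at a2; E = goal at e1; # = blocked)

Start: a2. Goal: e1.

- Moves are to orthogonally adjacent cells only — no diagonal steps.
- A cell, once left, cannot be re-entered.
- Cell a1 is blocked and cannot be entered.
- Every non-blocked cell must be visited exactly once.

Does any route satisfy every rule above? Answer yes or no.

One route that works: a2 → a3 → b3 → b2 → b1 → c1 → c2 → c3 → d3 → e3 → e2 → d2 → d1 → e1.

yes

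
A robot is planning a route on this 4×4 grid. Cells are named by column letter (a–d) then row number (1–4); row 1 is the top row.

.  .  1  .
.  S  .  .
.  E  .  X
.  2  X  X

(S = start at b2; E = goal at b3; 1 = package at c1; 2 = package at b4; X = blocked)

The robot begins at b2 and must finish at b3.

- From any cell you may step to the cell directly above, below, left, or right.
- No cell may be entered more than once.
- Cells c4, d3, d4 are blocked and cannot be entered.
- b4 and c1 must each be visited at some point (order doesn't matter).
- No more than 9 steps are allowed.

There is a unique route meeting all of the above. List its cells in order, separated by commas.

b2, c2, c1, b1, a1, a2, a3, a4, b4, b3

The 9-move cap with required stops at b4, c1 leaves no slack for detours.
Route from b2: right to c2, up to c1, 2× left (reaching a1), 3× down (reaching a4), right to b4, up to b3 — 9 moves in all.
Check: all required cells visited; 9 ≤ 9 moves.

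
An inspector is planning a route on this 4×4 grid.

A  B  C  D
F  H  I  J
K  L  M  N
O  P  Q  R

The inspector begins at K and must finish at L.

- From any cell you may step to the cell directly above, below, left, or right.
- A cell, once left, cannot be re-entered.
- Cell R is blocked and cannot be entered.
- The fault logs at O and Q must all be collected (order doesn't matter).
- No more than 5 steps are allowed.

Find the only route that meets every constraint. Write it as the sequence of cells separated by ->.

K -> O -> P -> Q -> M -> L

The 5-move cap with required stops at O, Q leaves no slack for detours.
Route from K: down 1 to O, right 2 to Q, up 1 to M, left 1 to L — 5 moves in all.
Check: all required cells visited; 5 ≤ 5 moves.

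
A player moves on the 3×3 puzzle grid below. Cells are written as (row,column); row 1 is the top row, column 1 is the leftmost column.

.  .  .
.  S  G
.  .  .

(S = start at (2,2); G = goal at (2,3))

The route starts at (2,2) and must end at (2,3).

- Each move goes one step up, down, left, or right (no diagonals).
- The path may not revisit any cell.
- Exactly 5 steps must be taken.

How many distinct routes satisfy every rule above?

Need simple routes of exactly 5 moves from (2,2) to (2,3) (Manhattan distance 1, so 2 moves are spent on a detour and 2 undoing it).
Enumerating: (2,2) (2,1) (1,1) (1,2) (1,3) (2,3) | (2,2) (2,1) (3,1) (3,2) (3,3) (2,3).
That gives 2 routes.

2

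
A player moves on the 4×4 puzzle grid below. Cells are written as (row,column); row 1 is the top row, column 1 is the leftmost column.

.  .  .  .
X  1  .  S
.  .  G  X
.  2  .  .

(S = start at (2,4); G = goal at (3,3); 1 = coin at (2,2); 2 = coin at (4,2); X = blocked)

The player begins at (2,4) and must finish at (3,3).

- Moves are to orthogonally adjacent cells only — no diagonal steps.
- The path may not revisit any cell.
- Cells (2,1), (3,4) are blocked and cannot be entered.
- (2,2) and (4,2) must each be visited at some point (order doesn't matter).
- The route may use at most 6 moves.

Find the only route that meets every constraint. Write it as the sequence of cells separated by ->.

(2,4) -> (2,3) -> (2,2) -> (3,2) -> (4,2) -> (4,3) -> (3,3)

The budget equals the shortest possible length, so every move has to be on a shortest route through the required cells.
Route from (2,4): 2× left (reaching (2,2)), 2× down (reaching (4,2)), right to (4,3), up to (3,3) — 6 moves in all.
Check: all required cells visited; 6 ≤ 6 moves.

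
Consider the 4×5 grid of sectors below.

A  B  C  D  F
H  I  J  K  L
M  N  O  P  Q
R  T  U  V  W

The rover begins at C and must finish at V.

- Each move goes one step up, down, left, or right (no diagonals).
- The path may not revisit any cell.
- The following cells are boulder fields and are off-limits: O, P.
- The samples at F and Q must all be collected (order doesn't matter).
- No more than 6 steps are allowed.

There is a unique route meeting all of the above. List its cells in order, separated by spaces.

C D F L Q W V

Any route must reach F and Q and still end at V within 6 moves, so the order of the required stops is forced.
Route from C: 2× right (reaching F), 3× down (reaching W), left to V — 6 moves in all.
Check: all required cells visited; 6 ≤ 6 moves.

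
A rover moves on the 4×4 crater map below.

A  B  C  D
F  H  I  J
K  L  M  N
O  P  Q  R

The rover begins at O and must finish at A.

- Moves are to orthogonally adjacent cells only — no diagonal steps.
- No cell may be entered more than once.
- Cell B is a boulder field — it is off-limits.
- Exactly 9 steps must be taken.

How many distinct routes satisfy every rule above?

9

Need simple routes of exactly 9 moves from O to A (Manhattan distance 3, so 3 moves are spent on a detour and 3 undoing it).
Branch systematically from the start, pruning whenever the remaining move budget drops below the Manhattan distance to A or differs from it in parity. Grouping the completions by first move — via K: 2; via P: 7 — and summing: 2 + 7 = 9.
That gives 9 routes.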